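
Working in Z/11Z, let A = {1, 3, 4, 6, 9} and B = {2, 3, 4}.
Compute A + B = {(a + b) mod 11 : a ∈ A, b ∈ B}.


Work in Z/11Z: reduce every sum a + b modulo 11.
Enumerate all 15 pairs:
a = 1: 1+2=3, 1+3=4, 1+4=5
a = 3: 3+2=5, 3+3=6, 3+4=7
a = 4: 4+2=6, 4+3=7, 4+4=8
a = 6: 6+2=8, 6+3=9, 6+4=10
a = 9: 9+2=0, 9+3=1, 9+4=2
Distinct residues collected: {0, 1, 2, 3, 4, 5, 6, 7, 8, 9, 10}
|A + B| = 11 (out of 11 total residues).

A + B = {0, 1, 2, 3, 4, 5, 6, 7, 8, 9, 10}


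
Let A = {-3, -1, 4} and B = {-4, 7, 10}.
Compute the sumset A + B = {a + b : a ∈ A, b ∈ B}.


A + B = {a + b : a ∈ A, b ∈ B}.
Enumerate all |A|·|B| = 3·3 = 9 pairs (a, b) and collect distinct sums.
a = -3: -3+-4=-7, -3+7=4, -3+10=7
a = -1: -1+-4=-5, -1+7=6, -1+10=9
a = 4: 4+-4=0, 4+7=11, 4+10=14
Collecting distinct sums: A + B = {-7, -5, 0, 4, 6, 7, 9, 11, 14}
|A + B| = 9

A + B = {-7, -5, 0, 4, 6, 7, 9, 11, 14}


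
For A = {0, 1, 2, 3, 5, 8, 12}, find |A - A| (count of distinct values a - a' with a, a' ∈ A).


A - A = {a - a' : a, a' ∈ A}; |A| = 7.
Bounds: 2|A|-1 ≤ |A - A| ≤ |A|² - |A| + 1, i.e. 13 ≤ |A - A| ≤ 43.
Note: 0 ∈ A - A always (from a - a). The set is symmetric: if d ∈ A - A then -d ∈ A - A.
Enumerate nonzero differences d = a - a' with a > a' (then include -d):
Positive differences: {1, 2, 3, 4, 5, 6, 7, 8, 9, 10, 11, 12}
Full difference set: {0} ∪ (positive diffs) ∪ (negative diffs).
|A - A| = 1 + 2·12 = 25 (matches direct enumeration: 25).

|A - A| = 25


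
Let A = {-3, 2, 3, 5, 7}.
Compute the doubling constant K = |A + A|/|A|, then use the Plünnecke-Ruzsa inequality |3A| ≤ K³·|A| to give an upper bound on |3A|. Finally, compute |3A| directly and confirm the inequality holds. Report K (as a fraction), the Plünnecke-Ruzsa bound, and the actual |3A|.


|A| = 5.
Step 1: Compute A + A by enumerating all 25 pairs.
A + A = {-6, -1, 0, 2, 4, 5, 6, 7, 8, 9, 10, 12, 14}, so |A + A| = 13.
Step 2: Doubling constant K = |A + A|/|A| = 13/5 = 13/5 ≈ 2.6000.
Step 3: Plünnecke-Ruzsa gives |3A| ≤ K³·|A| = (2.6000)³ · 5 ≈ 87.8800.
Step 4: Compute 3A = A + A + A directly by enumerating all triples (a,b,c) ∈ A³; |3A| = 23.
Step 5: Check 23 ≤ 87.8800? Yes ✓.

K = 13/5, Plünnecke-Ruzsa bound K³|A| ≈ 87.8800, |3A| = 23, inequality holds.


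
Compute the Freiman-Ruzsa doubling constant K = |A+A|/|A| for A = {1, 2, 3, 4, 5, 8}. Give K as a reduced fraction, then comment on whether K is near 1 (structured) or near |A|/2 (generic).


|A| = 6.
Compute A + A by enumerating all 36 pairs.
A + A = {2, 3, 4, 5, 6, 7, 8, 9, 10, 11, 12, 13, 16}, so |A + A| = 13.
K = |A + A| / |A| = 13/6 (already in lowest terms) ≈ 2.1667.
Reference: AP of size 6 gives K = 11/6 ≈ 1.8333; a fully generic set of size 6 gives K ≈ 3.5000.

|A| = 6, |A + A| = 13, K = 13/6.


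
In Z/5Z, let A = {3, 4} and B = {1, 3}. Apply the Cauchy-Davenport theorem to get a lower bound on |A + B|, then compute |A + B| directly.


Cauchy-Davenport: |A + B| ≥ min(p, |A| + |B| - 1) for A, B nonempty in Z/pZ.
|A| = 2, |B| = 2, p = 5.
CD lower bound = min(5, 2 + 2 - 1) = min(5, 3) = 3.
Compute A + B mod 5 directly:
a = 3: 3+1=4, 3+3=1
a = 4: 4+1=0, 4+3=2
A + B = {0, 1, 2, 4}, so |A + B| = 4.
Verify: 4 ≥ 3? Yes ✓.

CD lower bound = 3, actual |A + B| = 4.


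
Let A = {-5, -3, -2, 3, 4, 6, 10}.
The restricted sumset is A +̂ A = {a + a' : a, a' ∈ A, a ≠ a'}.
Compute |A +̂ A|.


Restricted sumset: A +̂ A = {a + a' : a ∈ A, a' ∈ A, a ≠ a'}.
Equivalently, take A + A and drop any sum 2a that is achievable ONLY as a + a for a ∈ A (i.e. sums representable only with equal summands).
Enumerate pairs (a, a') with a < a' (symmetric, so each unordered pair gives one sum; this covers all a ≠ a'):
  -5 + -3 = -8
  -5 + -2 = -7
  -5 + 3 = -2
  -5 + 4 = -1
  -5 + 6 = 1
  -5 + 10 = 5
  -3 + -2 = -5
  -3 + 3 = 0
  -3 + 4 = 1
  -3 + 6 = 3
  -3 + 10 = 7
  -2 + 3 = 1
  -2 + 4 = 2
  -2 + 6 = 4
  -2 + 10 = 8
  3 + 4 = 7
  3 + 6 = 9
  3 + 10 = 13
  4 + 6 = 10
  4 + 10 = 14
  6 + 10 = 16
Collected distinct sums: {-8, -7, -5, -2, -1, 0, 1, 2, 3, 4, 5, 7, 8, 9, 10, 13, 14, 16}
|A +̂ A| = 18
(Reference bound: |A +̂ A| ≥ 2|A| - 3 for |A| ≥ 2, with |A| = 7 giving ≥ 11.)

|A +̂ A| = 18


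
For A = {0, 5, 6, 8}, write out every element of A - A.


A - A = {a - a' : a, a' ∈ A}.
Compute a - a' for each ordered pair (a, a'):
a = 0: 0-0=0, 0-5=-5, 0-6=-6, 0-8=-8
a = 5: 5-0=5, 5-5=0, 5-6=-1, 5-8=-3
a = 6: 6-0=6, 6-5=1, 6-6=0, 6-8=-2
a = 8: 8-0=8, 8-5=3, 8-6=2, 8-8=0
Collecting distinct values (and noting 0 appears from a-a):
A - A = {-8, -6, -5, -3, -2, -1, 0, 1, 2, 3, 5, 6, 8}
|A - A| = 13

A - A = {-8, -6, -5, -3, -2, -1, 0, 1, 2, 3, 5, 6, 8}


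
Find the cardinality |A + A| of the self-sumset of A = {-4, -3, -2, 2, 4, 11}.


A + A = {a + a' : a, a' ∈ A}; |A| = 6.
General bounds: 2|A| - 1 ≤ |A + A| ≤ |A|(|A|+1)/2, i.e. 11 ≤ |A + A| ≤ 21.
Lower bound 2|A|-1 is attained iff A is an arithmetic progression.
Enumerate sums a + a' for a ≤ a' (symmetric, so this suffices):
a = -4: -4+-4=-8, -4+-3=-7, -4+-2=-6, -4+2=-2, -4+4=0, -4+11=7
a = -3: -3+-3=-6, -3+-2=-5, -3+2=-1, -3+4=1, -3+11=8
a = -2: -2+-2=-4, -2+2=0, -2+4=2, -2+11=9
a = 2: 2+2=4, 2+4=6, 2+11=13
a = 4: 4+4=8, 4+11=15
a = 11: 11+11=22
Distinct sums: {-8, -7, -6, -5, -4, -2, -1, 0, 1, 2, 4, 6, 7, 8, 9, 13, 15, 22}
|A + A| = 18

|A + A| = 18


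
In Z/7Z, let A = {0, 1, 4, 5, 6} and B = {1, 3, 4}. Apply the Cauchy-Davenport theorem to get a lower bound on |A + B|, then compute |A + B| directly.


Cauchy-Davenport: |A + B| ≥ min(p, |A| + |B| - 1) for A, B nonempty in Z/pZ.
|A| = 5, |B| = 3, p = 7.
CD lower bound = min(7, 5 + 3 - 1) = min(7, 7) = 7.
Compute A + B mod 7 directly:
a = 0: 0+1=1, 0+3=3, 0+4=4
a = 1: 1+1=2, 1+3=4, 1+4=5
a = 4: 4+1=5, 4+3=0, 4+4=1
a = 5: 5+1=6, 5+3=1, 5+4=2
a = 6: 6+1=0, 6+3=2, 6+4=3
A + B = {0, 1, 2, 3, 4, 5, 6}, so |A + B| = 7.
Verify: 7 ≥ 7? Yes ✓.

CD lower bound = 7, actual |A + B| = 7.


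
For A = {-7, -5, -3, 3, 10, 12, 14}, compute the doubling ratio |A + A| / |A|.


|A| = 7.
Compute A + A by enumerating all 49 pairs.
A + A = {-14, -12, -10, -8, -6, -4, -2, 0, 3, 5, 6, 7, 9, 11, 13, 15, 17, 20, 22, 24, 26, 28}, so |A + A| = 22.
K = |A + A| / |A| = 22/7 (already in lowest terms) ≈ 3.1429.
Reference: AP of size 7 gives K = 13/7 ≈ 1.8571; a fully generic set of size 7 gives K ≈ 4.0000.

|A| = 7, |A + A| = 22, K = 22/7.


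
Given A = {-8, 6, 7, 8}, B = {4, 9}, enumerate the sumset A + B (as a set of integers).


A + B = {a + b : a ∈ A, b ∈ B}.
Enumerate all |A|·|B| = 4·2 = 8 pairs (a, b) and collect distinct sums.
a = -8: -8+4=-4, -8+9=1
a = 6: 6+4=10, 6+9=15
a = 7: 7+4=11, 7+9=16
a = 8: 8+4=12, 8+9=17
Collecting distinct sums: A + B = {-4, 1, 10, 11, 12, 15, 16, 17}
|A + B| = 8

A + B = {-4, 1, 10, 11, 12, 15, 16, 17}


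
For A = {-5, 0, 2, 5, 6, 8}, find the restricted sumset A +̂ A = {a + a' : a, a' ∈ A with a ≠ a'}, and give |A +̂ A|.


Restricted sumset: A +̂ A = {a + a' : a ∈ A, a' ∈ A, a ≠ a'}.
Equivalently, take A + A and drop any sum 2a that is achievable ONLY as a + a for a ∈ A (i.e. sums representable only with equal summands).
Enumerate pairs (a, a') with a < a' (symmetric, so each unordered pair gives one sum; this covers all a ≠ a'):
  -5 + 0 = -5
  -5 + 2 = -3
  -5 + 5 = 0
  -5 + 6 = 1
  -5 + 8 = 3
  0 + 2 = 2
  0 + 5 = 5
  0 + 6 = 6
  0 + 8 = 8
  2 + 5 = 7
  2 + 6 = 8
  2 + 8 = 10
  5 + 6 = 11
  5 + 8 = 13
  6 + 8 = 14
Collected distinct sums: {-5, -3, 0, 1, 2, 3, 5, 6, 7, 8, 10, 11, 13, 14}
|A +̂ A| = 14
(Reference bound: |A +̂ A| ≥ 2|A| - 3 for |A| ≥ 2, with |A| = 6 giving ≥ 9.)

|A +̂ A| = 14


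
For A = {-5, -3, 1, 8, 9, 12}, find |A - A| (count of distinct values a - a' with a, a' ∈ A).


A - A = {a - a' : a, a' ∈ A}; |A| = 6.
Bounds: 2|A|-1 ≤ |A - A| ≤ |A|² - |A| + 1, i.e. 11 ≤ |A - A| ≤ 31.
Note: 0 ∈ A - A always (from a - a). The set is symmetric: if d ∈ A - A then -d ∈ A - A.
Enumerate nonzero differences d = a - a' with a > a' (then include -d):
Positive differences: {1, 2, 3, 4, 6, 7, 8, 11, 12, 13, 14, 15, 17}
Full difference set: {0} ∪ (positive diffs) ∪ (negative diffs).
|A - A| = 1 + 2·13 = 27 (matches direct enumeration: 27).

|A - A| = 27


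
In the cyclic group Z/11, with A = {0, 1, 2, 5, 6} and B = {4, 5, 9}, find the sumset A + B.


Work in Z/11Z: reduce every sum a + b modulo 11.
Enumerate all 15 pairs:
a = 0: 0+4=4, 0+5=5, 0+9=9
a = 1: 1+4=5, 1+5=6, 1+9=10
a = 2: 2+4=6, 2+5=7, 2+9=0
a = 5: 5+4=9, 5+5=10, 5+9=3
a = 6: 6+4=10, 6+5=0, 6+9=4
Distinct residues collected: {0, 3, 4, 5, 6, 7, 9, 10}
|A + B| = 8 (out of 11 total residues).

A + B = {0, 3, 4, 5, 6, 7, 9, 10}


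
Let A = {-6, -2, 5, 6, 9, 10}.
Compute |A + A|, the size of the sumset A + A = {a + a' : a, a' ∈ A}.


A + A = {a + a' : a, a' ∈ A}; |A| = 6.
General bounds: 2|A| - 1 ≤ |A + A| ≤ |A|(|A|+1)/2, i.e. 11 ≤ |A + A| ≤ 21.
Lower bound 2|A|-1 is attained iff A is an arithmetic progression.
Enumerate sums a + a' for a ≤ a' (symmetric, so this suffices):
a = -6: -6+-6=-12, -6+-2=-8, -6+5=-1, -6+6=0, -6+9=3, -6+10=4
a = -2: -2+-2=-4, -2+5=3, -2+6=4, -2+9=7, -2+10=8
a = 5: 5+5=10, 5+6=11, 5+9=14, 5+10=15
a = 6: 6+6=12, 6+9=15, 6+10=16
a = 9: 9+9=18, 9+10=19
a = 10: 10+10=20
Distinct sums: {-12, -8, -4, -1, 0, 3, 4, 7, 8, 10, 11, 12, 14, 15, 16, 18, 19, 20}
|A + A| = 18

|A + A| = 18


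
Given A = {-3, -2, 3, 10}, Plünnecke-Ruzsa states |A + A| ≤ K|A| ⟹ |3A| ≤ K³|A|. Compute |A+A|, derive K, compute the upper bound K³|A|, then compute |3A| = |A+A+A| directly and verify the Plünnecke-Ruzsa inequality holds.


|A| = 4.
Step 1: Compute A + A by enumerating all 16 pairs.
A + A = {-6, -5, -4, 0, 1, 6, 7, 8, 13, 20}, so |A + A| = 10.
Step 2: Doubling constant K = |A + A|/|A| = 10/4 = 10/4 ≈ 2.5000.
Step 3: Plünnecke-Ruzsa gives |3A| ≤ K³·|A| = (2.5000)³ · 4 ≈ 62.5000.
Step 4: Compute 3A = A + A + A directly by enumerating all triples (a,b,c) ∈ A³; |3A| = 19.
Step 5: Check 19 ≤ 62.5000? Yes ✓.

K = 10/4, Plünnecke-Ruzsa bound K³|A| ≈ 62.5000, |3A| = 19, inequality holds.


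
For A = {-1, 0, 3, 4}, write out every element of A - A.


A - A = {a - a' : a, a' ∈ A}.
Compute a - a' for each ordered pair (a, a'):
a = -1: -1--1=0, -1-0=-1, -1-3=-4, -1-4=-5
a = 0: 0--1=1, 0-0=0, 0-3=-3, 0-4=-4
a = 3: 3--1=4, 3-0=3, 3-3=0, 3-4=-1
a = 4: 4--1=5, 4-0=4, 4-3=1, 4-4=0
Collecting distinct values (and noting 0 appears from a-a):
A - A = {-5, -4, -3, -1, 0, 1, 3, 4, 5}
|A - A| = 9

A - A = {-5, -4, -3, -1, 0, 1, 3, 4, 5}


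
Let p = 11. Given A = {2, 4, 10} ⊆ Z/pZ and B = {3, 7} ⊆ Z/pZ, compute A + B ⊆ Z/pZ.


Work in Z/11Z: reduce every sum a + b modulo 11.
Enumerate all 6 pairs:
a = 2: 2+3=5, 2+7=9
a = 4: 4+3=7, 4+7=0
a = 10: 10+3=2, 10+7=6
Distinct residues collected: {0, 2, 5, 6, 7, 9}
|A + B| = 6 (out of 11 total residues).

A + B = {0, 2, 5, 6, 7, 9}


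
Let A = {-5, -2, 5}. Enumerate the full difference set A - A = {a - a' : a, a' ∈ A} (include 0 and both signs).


A - A = {a - a' : a, a' ∈ A}.
Compute a - a' for each ordered pair (a, a'):
a = -5: -5--5=0, -5--2=-3, -5-5=-10
a = -2: -2--5=3, -2--2=0, -2-5=-7
a = 5: 5--5=10, 5--2=7, 5-5=0
Collecting distinct values (and noting 0 appears from a-a):
A - A = {-10, -7, -3, 0, 3, 7, 10}
|A - A| = 7

A - A = {-10, -7, -3, 0, 3, 7, 10}


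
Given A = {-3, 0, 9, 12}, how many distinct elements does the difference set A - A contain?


A - A = {a - a' : a, a' ∈ A}; |A| = 4.
Bounds: 2|A|-1 ≤ |A - A| ≤ |A|² - |A| + 1, i.e. 7 ≤ |A - A| ≤ 13.
Note: 0 ∈ A - A always (from a - a). The set is symmetric: if d ∈ A - A then -d ∈ A - A.
Enumerate nonzero differences d = a - a' with a > a' (then include -d):
Positive differences: {3, 9, 12, 15}
Full difference set: {0} ∪ (positive diffs) ∪ (negative diffs).
|A - A| = 1 + 2·4 = 9 (matches direct enumeration: 9).

|A - A| = 9


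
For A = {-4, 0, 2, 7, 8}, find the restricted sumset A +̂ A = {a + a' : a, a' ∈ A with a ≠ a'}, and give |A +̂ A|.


Restricted sumset: A +̂ A = {a + a' : a ∈ A, a' ∈ A, a ≠ a'}.
Equivalently, take A + A and drop any sum 2a that is achievable ONLY as a + a for a ∈ A (i.e. sums representable only with equal summands).
Enumerate pairs (a, a') with a < a' (symmetric, so each unordered pair gives one sum; this covers all a ≠ a'):
  -4 + 0 = -4
  -4 + 2 = -2
  -4 + 7 = 3
  -4 + 8 = 4
  0 + 2 = 2
  0 + 7 = 7
  0 + 8 = 8
  2 + 7 = 9
  2 + 8 = 10
  7 + 8 = 15
Collected distinct sums: {-4, -2, 2, 3, 4, 7, 8, 9, 10, 15}
|A +̂ A| = 10
(Reference bound: |A +̂ A| ≥ 2|A| - 3 for |A| ≥ 2, with |A| = 5 giving ≥ 7.)

|A +̂ A| = 10


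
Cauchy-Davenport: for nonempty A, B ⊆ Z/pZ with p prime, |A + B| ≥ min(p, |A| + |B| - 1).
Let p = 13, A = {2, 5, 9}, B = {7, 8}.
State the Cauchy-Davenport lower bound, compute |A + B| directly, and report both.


Cauchy-Davenport: |A + B| ≥ min(p, |A| + |B| - 1) for A, B nonempty in Z/pZ.
|A| = 3, |B| = 2, p = 13.
CD lower bound = min(13, 3 + 2 - 1) = min(13, 4) = 4.
Compute A + B mod 13 directly:
a = 2: 2+7=9, 2+8=10
a = 5: 5+7=12, 5+8=0
a = 9: 9+7=3, 9+8=4
A + B = {0, 3, 4, 9, 10, 12}, so |A + B| = 6.
Verify: 6 ≥ 4? Yes ✓.

CD lower bound = 4, actual |A + B| = 6.


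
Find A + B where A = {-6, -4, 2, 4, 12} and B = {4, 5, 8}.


A + B = {a + b : a ∈ A, b ∈ B}.
Enumerate all |A|·|B| = 5·3 = 15 pairs (a, b) and collect distinct sums.
a = -6: -6+4=-2, -6+5=-1, -6+8=2
a = -4: -4+4=0, -4+5=1, -4+8=4
a = 2: 2+4=6, 2+5=7, 2+8=10
a = 4: 4+4=8, 4+5=9, 4+8=12
a = 12: 12+4=16, 12+5=17, 12+8=20
Collecting distinct sums: A + B = {-2, -1, 0, 1, 2, 4, 6, 7, 8, 9, 10, 12, 16, 17, 20}
|A + B| = 15

A + B = {-2, -1, 0, 1, 2, 4, 6, 7, 8, 9, 10, 12, 16, 17, 20}


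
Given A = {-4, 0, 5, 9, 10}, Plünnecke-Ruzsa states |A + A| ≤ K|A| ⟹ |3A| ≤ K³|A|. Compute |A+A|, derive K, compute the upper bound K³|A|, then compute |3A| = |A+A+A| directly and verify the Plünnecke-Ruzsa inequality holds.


|A| = 5.
Step 1: Compute A + A by enumerating all 25 pairs.
A + A = {-8, -4, 0, 1, 5, 6, 9, 10, 14, 15, 18, 19, 20}, so |A + A| = 13.
Step 2: Doubling constant K = |A + A|/|A| = 13/5 = 13/5 ≈ 2.6000.
Step 3: Plünnecke-Ruzsa gives |3A| ≤ K³·|A| = (2.6000)³ · 5 ≈ 87.8800.
Step 4: Compute 3A = A + A + A directly by enumerating all triples (a,b,c) ∈ A³; |3A| = 25.
Step 5: Check 25 ≤ 87.8800? Yes ✓.

K = 13/5, Plünnecke-Ruzsa bound K³|A| ≈ 87.8800, |3A| = 25, inequality holds.


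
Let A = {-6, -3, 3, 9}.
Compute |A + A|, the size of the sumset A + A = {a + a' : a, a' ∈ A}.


A + A = {a + a' : a, a' ∈ A}; |A| = 4.
General bounds: 2|A| - 1 ≤ |A + A| ≤ |A|(|A|+1)/2, i.e. 7 ≤ |A + A| ≤ 10.
Lower bound 2|A|-1 is attained iff A is an arithmetic progression.
Enumerate sums a + a' for a ≤ a' (symmetric, so this suffices):
a = -6: -6+-6=-12, -6+-3=-9, -6+3=-3, -6+9=3
a = -3: -3+-3=-6, -3+3=0, -3+9=6
a = 3: 3+3=6, 3+9=12
a = 9: 9+9=18
Distinct sums: {-12, -9, -6, -3, 0, 3, 6, 12, 18}
|A + A| = 9

|A + A| = 9


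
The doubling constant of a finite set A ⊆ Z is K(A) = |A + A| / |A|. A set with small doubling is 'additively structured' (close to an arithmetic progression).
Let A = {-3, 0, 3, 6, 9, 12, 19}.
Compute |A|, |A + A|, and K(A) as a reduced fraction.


|A| = 7.
Compute A + A by enumerating all 49 pairs.
A + A = {-6, -3, 0, 3, 6, 9, 12, 15, 16, 18, 19, 21, 22, 24, 25, 28, 31, 38}, so |A + A| = 18.
K = |A + A| / |A| = 18/7 (already in lowest terms) ≈ 2.5714.
Reference: AP of size 7 gives K = 13/7 ≈ 1.8571; a fully generic set of size 7 gives K ≈ 4.0000.

|A| = 7, |A + A| = 18, K = 18/7.


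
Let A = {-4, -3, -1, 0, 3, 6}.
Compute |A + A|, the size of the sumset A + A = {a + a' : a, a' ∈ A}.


A + A = {a + a' : a, a' ∈ A}; |A| = 6.
General bounds: 2|A| - 1 ≤ |A + A| ≤ |A|(|A|+1)/2, i.e. 11 ≤ |A + A| ≤ 21.
Lower bound 2|A|-1 is attained iff A is an arithmetic progression.
Enumerate sums a + a' for a ≤ a' (symmetric, so this suffices):
a = -4: -4+-4=-8, -4+-3=-7, -4+-1=-5, -4+0=-4, -4+3=-1, -4+6=2
a = -3: -3+-3=-6, -3+-1=-4, -3+0=-3, -3+3=0, -3+6=3
a = -1: -1+-1=-2, -1+0=-1, -1+3=2, -1+6=5
a = 0: 0+0=0, 0+3=3, 0+6=6
a = 3: 3+3=6, 3+6=9
a = 6: 6+6=12
Distinct sums: {-8, -7, -6, -5, -4, -3, -2, -1, 0, 2, 3, 5, 6, 9, 12}
|A + A| = 15

|A + A| = 15


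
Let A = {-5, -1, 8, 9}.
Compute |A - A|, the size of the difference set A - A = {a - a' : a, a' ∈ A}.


A - A = {a - a' : a, a' ∈ A}; |A| = 4.
Bounds: 2|A|-1 ≤ |A - A| ≤ |A|² - |A| + 1, i.e. 7 ≤ |A - A| ≤ 13.
Note: 0 ∈ A - A always (from a - a). The set is symmetric: if d ∈ A - A then -d ∈ A - A.
Enumerate nonzero differences d = a - a' with a > a' (then include -d):
Positive differences: {1, 4, 9, 10, 13, 14}
Full difference set: {0} ∪ (positive diffs) ∪ (negative diffs).
|A - A| = 1 + 2·6 = 13 (matches direct enumeration: 13).

|A - A| = 13


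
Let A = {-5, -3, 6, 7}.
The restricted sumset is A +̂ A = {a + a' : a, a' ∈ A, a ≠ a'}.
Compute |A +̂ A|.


Restricted sumset: A +̂ A = {a + a' : a ∈ A, a' ∈ A, a ≠ a'}.
Equivalently, take A + A and drop any sum 2a that is achievable ONLY as a + a for a ∈ A (i.e. sums representable only with equal summands).
Enumerate pairs (a, a') with a < a' (symmetric, so each unordered pair gives one sum; this covers all a ≠ a'):
  -5 + -3 = -8
  -5 + 6 = 1
  -5 + 7 = 2
  -3 + 6 = 3
  -3 + 7 = 4
  6 + 7 = 13
Collected distinct sums: {-8, 1, 2, 3, 4, 13}
|A +̂ A| = 6
(Reference bound: |A +̂ A| ≥ 2|A| - 3 for |A| ≥ 2, with |A| = 4 giving ≥ 5.)

|A +̂ A| = 6


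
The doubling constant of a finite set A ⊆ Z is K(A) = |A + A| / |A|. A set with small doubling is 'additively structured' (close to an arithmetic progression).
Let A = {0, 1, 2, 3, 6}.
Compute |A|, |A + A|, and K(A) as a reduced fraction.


|A| = 5.
Compute A + A by enumerating all 25 pairs.
A + A = {0, 1, 2, 3, 4, 5, 6, 7, 8, 9, 12}, so |A + A| = 11.
K = |A + A| / |A| = 11/5 (already in lowest terms) ≈ 2.2000.
Reference: AP of size 5 gives K = 9/5 ≈ 1.8000; a fully generic set of size 5 gives K ≈ 3.0000.

|A| = 5, |A + A| = 11, K = 11/5.


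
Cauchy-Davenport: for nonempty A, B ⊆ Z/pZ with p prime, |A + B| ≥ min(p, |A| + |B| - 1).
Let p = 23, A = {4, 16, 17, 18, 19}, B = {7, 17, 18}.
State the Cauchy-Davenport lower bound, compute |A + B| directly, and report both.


Cauchy-Davenport: |A + B| ≥ min(p, |A| + |B| - 1) for A, B nonempty in Z/pZ.
|A| = 5, |B| = 3, p = 23.
CD lower bound = min(23, 5 + 3 - 1) = min(23, 7) = 7.
Compute A + B mod 23 directly:
a = 4: 4+7=11, 4+17=21, 4+18=22
a = 16: 16+7=0, 16+17=10, 16+18=11
a = 17: 17+7=1, 17+17=11, 17+18=12
a = 18: 18+7=2, 18+17=12, 18+18=13
a = 19: 19+7=3, 19+17=13, 19+18=14
A + B = {0, 1, 2, 3, 10, 11, 12, 13, 14, 21, 22}, so |A + B| = 11.
Verify: 11 ≥ 7? Yes ✓.

CD lower bound = 7, actual |A + B| = 11.


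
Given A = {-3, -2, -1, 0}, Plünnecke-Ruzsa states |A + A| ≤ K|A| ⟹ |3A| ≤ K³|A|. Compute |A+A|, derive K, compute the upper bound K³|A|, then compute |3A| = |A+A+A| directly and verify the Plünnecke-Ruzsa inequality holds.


|A| = 4.
Step 1: Compute A + A by enumerating all 16 pairs.
A + A = {-6, -5, -4, -3, -2, -1, 0}, so |A + A| = 7.
Step 2: Doubling constant K = |A + A|/|A| = 7/4 = 7/4 ≈ 1.7500.
Step 3: Plünnecke-Ruzsa gives |3A| ≤ K³·|A| = (1.7500)³ · 4 ≈ 21.4375.
Step 4: Compute 3A = A + A + A directly by enumerating all triples (a,b,c) ∈ A³; |3A| = 10.
Step 5: Check 10 ≤ 21.4375? Yes ✓.

K = 7/4, Plünnecke-Ruzsa bound K³|A| ≈ 21.4375, |3A| = 10, inequality holds.


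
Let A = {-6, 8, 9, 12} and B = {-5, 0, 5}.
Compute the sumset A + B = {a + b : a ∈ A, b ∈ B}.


A + B = {a + b : a ∈ A, b ∈ B}.
Enumerate all |A|·|B| = 4·3 = 12 pairs (a, b) and collect distinct sums.
a = -6: -6+-5=-11, -6+0=-6, -6+5=-1
a = 8: 8+-5=3, 8+0=8, 8+5=13
a = 9: 9+-5=4, 9+0=9, 9+5=14
a = 12: 12+-5=7, 12+0=12, 12+5=17
Collecting distinct sums: A + B = {-11, -6, -1, 3, 4, 7, 8, 9, 12, 13, 14, 17}
|A + B| = 12

A + B = {-11, -6, -1, 3, 4, 7, 8, 9, 12, 13, 14, 17}


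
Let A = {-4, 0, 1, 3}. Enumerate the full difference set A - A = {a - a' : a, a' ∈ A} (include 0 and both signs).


A - A = {a - a' : a, a' ∈ A}.
Compute a - a' for each ordered pair (a, a'):
a = -4: -4--4=0, -4-0=-4, -4-1=-5, -4-3=-7
a = 0: 0--4=4, 0-0=0, 0-1=-1, 0-3=-3
a = 1: 1--4=5, 1-0=1, 1-1=0, 1-3=-2
a = 3: 3--4=7, 3-0=3, 3-1=2, 3-3=0
Collecting distinct values (and noting 0 appears from a-a):
A - A = {-7, -5, -4, -3, -2, -1, 0, 1, 2, 3, 4, 5, 7}
|A - A| = 13

A - A = {-7, -5, -4, -3, -2, -1, 0, 1, 2, 3, 4, 5, 7}


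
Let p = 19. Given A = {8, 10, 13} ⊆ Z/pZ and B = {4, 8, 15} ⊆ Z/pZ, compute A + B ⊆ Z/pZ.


Work in Z/19Z: reduce every sum a + b modulo 19.
Enumerate all 9 pairs:
a = 8: 8+4=12, 8+8=16, 8+15=4
a = 10: 10+4=14, 10+8=18, 10+15=6
a = 13: 13+4=17, 13+8=2, 13+15=9
Distinct residues collected: {2, 4, 6, 9, 12, 14, 16, 17, 18}
|A + B| = 9 (out of 19 total residues).

A + B = {2, 4, 6, 9, 12, 14, 16, 17, 18}


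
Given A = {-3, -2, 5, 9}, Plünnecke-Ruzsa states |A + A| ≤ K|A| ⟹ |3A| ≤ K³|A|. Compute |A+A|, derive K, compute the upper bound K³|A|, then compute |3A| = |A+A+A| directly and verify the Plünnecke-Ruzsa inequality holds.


|A| = 4.
Step 1: Compute A + A by enumerating all 16 pairs.
A + A = {-6, -5, -4, 2, 3, 6, 7, 10, 14, 18}, so |A + A| = 10.
Step 2: Doubling constant K = |A + A|/|A| = 10/4 = 10/4 ≈ 2.5000.
Step 3: Plünnecke-Ruzsa gives |3A| ≤ K³·|A| = (2.5000)³ · 4 ≈ 62.5000.
Step 4: Compute 3A = A + A + A directly by enumerating all triples (a,b,c) ∈ A³; |3A| = 19.
Step 5: Check 19 ≤ 62.5000? Yes ✓.

K = 10/4, Plünnecke-Ruzsa bound K³|A| ≈ 62.5000, |3A| = 19, inequality holds.


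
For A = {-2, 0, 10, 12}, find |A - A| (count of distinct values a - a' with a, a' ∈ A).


A - A = {a - a' : a, a' ∈ A}; |A| = 4.
Bounds: 2|A|-1 ≤ |A - A| ≤ |A|² - |A| + 1, i.e. 7 ≤ |A - A| ≤ 13.
Note: 0 ∈ A - A always (from a - a). The set is symmetric: if d ∈ A - A then -d ∈ A - A.
Enumerate nonzero differences d = a - a' with a > a' (then include -d):
Positive differences: {2, 10, 12, 14}
Full difference set: {0} ∪ (positive diffs) ∪ (negative diffs).
|A - A| = 1 + 2·4 = 9 (matches direct enumeration: 9).

|A - A| = 9


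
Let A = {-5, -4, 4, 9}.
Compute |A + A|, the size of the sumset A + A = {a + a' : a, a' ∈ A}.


A + A = {a + a' : a, a' ∈ A}; |A| = 4.
General bounds: 2|A| - 1 ≤ |A + A| ≤ |A|(|A|+1)/2, i.e. 7 ≤ |A + A| ≤ 10.
Lower bound 2|A|-1 is attained iff A is an arithmetic progression.
Enumerate sums a + a' for a ≤ a' (symmetric, so this suffices):
a = -5: -5+-5=-10, -5+-4=-9, -5+4=-1, -5+9=4
a = -4: -4+-4=-8, -4+4=0, -4+9=5
a = 4: 4+4=8, 4+9=13
a = 9: 9+9=18
Distinct sums: {-10, -9, -8, -1, 0, 4, 5, 8, 13, 18}
|A + A| = 10

|A + A| = 10


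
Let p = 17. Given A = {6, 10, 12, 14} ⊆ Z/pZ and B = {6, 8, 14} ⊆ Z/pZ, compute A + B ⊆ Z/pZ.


Work in Z/17Z: reduce every sum a + b modulo 17.
Enumerate all 12 pairs:
a = 6: 6+6=12, 6+8=14, 6+14=3
a = 10: 10+6=16, 10+8=1, 10+14=7
a = 12: 12+6=1, 12+8=3, 12+14=9
a = 14: 14+6=3, 14+8=5, 14+14=11
Distinct residues collected: {1, 3, 5, 7, 9, 11, 12, 14, 16}
|A + B| = 9 (out of 17 total residues).

A + B = {1, 3, 5, 7, 9, 11, 12, 14, 16}


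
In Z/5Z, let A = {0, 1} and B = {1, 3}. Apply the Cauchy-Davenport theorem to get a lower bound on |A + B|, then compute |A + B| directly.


Cauchy-Davenport: |A + B| ≥ min(p, |A| + |B| - 1) for A, B nonempty in Z/pZ.
|A| = 2, |B| = 2, p = 5.
CD lower bound = min(5, 2 + 2 - 1) = min(5, 3) = 3.
Compute A + B mod 5 directly:
a = 0: 0+1=1, 0+3=3
a = 1: 1+1=2, 1+3=4
A + B = {1, 2, 3, 4}, so |A + B| = 4.
Verify: 4 ≥ 3? Yes ✓.

CD lower bound = 3, actual |A + B| = 4.


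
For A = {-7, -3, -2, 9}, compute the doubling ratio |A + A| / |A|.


|A| = 4.
Compute A + A by enumerating all 16 pairs.
A + A = {-14, -10, -9, -6, -5, -4, 2, 6, 7, 18}, so |A + A| = 10.
K = |A + A| / |A| = 10/4 = 5/2 ≈ 2.5000.
Reference: AP of size 4 gives K = 7/4 ≈ 1.7500; a fully generic set of size 4 gives K ≈ 2.5000.

|A| = 4, |A + A| = 10, K = 10/4 = 5/2.


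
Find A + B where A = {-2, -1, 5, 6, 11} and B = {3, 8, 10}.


A + B = {a + b : a ∈ A, b ∈ B}.
Enumerate all |A|·|B| = 5·3 = 15 pairs (a, b) and collect distinct sums.
a = -2: -2+3=1, -2+8=6, -2+10=8
a = -1: -1+3=2, -1+8=7, -1+10=9
a = 5: 5+3=8, 5+8=13, 5+10=15
a = 6: 6+3=9, 6+8=14, 6+10=16
a = 11: 11+3=14, 11+8=19, 11+10=21
Collecting distinct sums: A + B = {1, 2, 6, 7, 8, 9, 13, 14, 15, 16, 19, 21}
|A + B| = 12

A + B = {1, 2, 6, 7, 8, 9, 13, 14, 15, 16, 19, 21}


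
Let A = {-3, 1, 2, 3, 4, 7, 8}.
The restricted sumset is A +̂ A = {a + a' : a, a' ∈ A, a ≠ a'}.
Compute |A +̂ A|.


Restricted sumset: A +̂ A = {a + a' : a ∈ A, a' ∈ A, a ≠ a'}.
Equivalently, take A + A and drop any sum 2a that is achievable ONLY as a + a for a ∈ A (i.e. sums representable only with equal summands).
Enumerate pairs (a, a') with a < a' (symmetric, so each unordered pair gives one sum; this covers all a ≠ a'):
  -3 + 1 = -2
  -3 + 2 = -1
  -3 + 3 = 0
  -3 + 4 = 1
  -3 + 7 = 4
  -3 + 8 = 5
  1 + 2 = 3
  1 + 3 = 4
  1 + 4 = 5
  1 + 7 = 8
  1 + 8 = 9
  2 + 3 = 5
  2 + 4 = 6
  2 + 7 = 9
  2 + 8 = 10
  3 + 4 = 7
  3 + 7 = 10
  3 + 8 = 11
  4 + 7 = 11
  4 + 8 = 12
  7 + 8 = 15
Collected distinct sums: {-2, -1, 0, 1, 3, 4, 5, 6, 7, 8, 9, 10, 11, 12, 15}
|A +̂ A| = 15
(Reference bound: |A +̂ A| ≥ 2|A| - 3 for |A| ≥ 2, with |A| = 7 giving ≥ 11.)

|A +̂ A| = 15


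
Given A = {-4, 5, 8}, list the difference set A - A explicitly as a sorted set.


A - A = {a - a' : a, a' ∈ A}.
Compute a - a' for each ordered pair (a, a'):
a = -4: -4--4=0, -4-5=-9, -4-8=-12
a = 5: 5--4=9, 5-5=0, 5-8=-3
a = 8: 8--4=12, 8-5=3, 8-8=0
Collecting distinct values (and noting 0 appears from a-a):
A - A = {-12, -9, -3, 0, 3, 9, 12}
|A - A| = 7

A - A = {-12, -9, -3, 0, 3, 9, 12}


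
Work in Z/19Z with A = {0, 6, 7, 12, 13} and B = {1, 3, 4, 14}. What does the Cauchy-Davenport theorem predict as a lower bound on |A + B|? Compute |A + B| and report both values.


Cauchy-Davenport: |A + B| ≥ min(p, |A| + |B| - 1) for A, B nonempty in Z/pZ.
|A| = 5, |B| = 4, p = 19.
CD lower bound = min(19, 5 + 4 - 1) = min(19, 8) = 8.
Compute A + B mod 19 directly:
a = 0: 0+1=1, 0+3=3, 0+4=4, 0+14=14
a = 6: 6+1=7, 6+3=9, 6+4=10, 6+14=1
a = 7: 7+1=8, 7+3=10, 7+4=11, 7+14=2
a = 12: 12+1=13, 12+3=15, 12+4=16, 12+14=7
a = 13: 13+1=14, 13+3=16, 13+4=17, 13+14=8
A + B = {1, 2, 3, 4, 7, 8, 9, 10, 11, 13, 14, 15, 16, 17}, so |A + B| = 14.
Verify: 14 ≥ 8? Yes ✓.

CD lower bound = 8, actual |A + B| = 14.


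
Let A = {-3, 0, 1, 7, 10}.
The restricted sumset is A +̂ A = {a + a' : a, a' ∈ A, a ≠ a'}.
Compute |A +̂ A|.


Restricted sumset: A +̂ A = {a + a' : a ∈ A, a' ∈ A, a ≠ a'}.
Equivalently, take A + A and drop any sum 2a that is achievable ONLY as a + a for a ∈ A (i.e. sums representable only with equal summands).
Enumerate pairs (a, a') with a < a' (symmetric, so each unordered pair gives one sum; this covers all a ≠ a'):
  -3 + 0 = -3
  -3 + 1 = -2
  -3 + 7 = 4
  -3 + 10 = 7
  0 + 1 = 1
  0 + 7 = 7
  0 + 10 = 10
  1 + 7 = 8
  1 + 10 = 11
  7 + 10 = 17
Collected distinct sums: {-3, -2, 1, 4, 7, 8, 10, 11, 17}
|A +̂ A| = 9
(Reference bound: |A +̂ A| ≥ 2|A| - 3 for |A| ≥ 2, with |A| = 5 giving ≥ 7.)

|A +̂ A| = 9


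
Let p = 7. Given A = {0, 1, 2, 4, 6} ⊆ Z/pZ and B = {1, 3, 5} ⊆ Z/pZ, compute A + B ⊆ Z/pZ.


Work in Z/7Z: reduce every sum a + b modulo 7.
Enumerate all 15 pairs:
a = 0: 0+1=1, 0+3=3, 0+5=5
a = 1: 1+1=2, 1+3=4, 1+5=6
a = 2: 2+1=3, 2+3=5, 2+5=0
a = 4: 4+1=5, 4+3=0, 4+5=2
a = 6: 6+1=0, 6+3=2, 6+5=4
Distinct residues collected: {0, 1, 2, 3, 4, 5, 6}
|A + B| = 7 (out of 7 total residues).

A + B = {0, 1, 2, 3, 4, 5, 6}


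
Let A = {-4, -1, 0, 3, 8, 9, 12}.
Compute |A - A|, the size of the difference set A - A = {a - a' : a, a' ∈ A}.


A - A = {a - a' : a, a' ∈ A}; |A| = 7.
Bounds: 2|A|-1 ≤ |A - A| ≤ |A|² - |A| + 1, i.e. 13 ≤ |A - A| ≤ 43.
Note: 0 ∈ A - A always (from a - a). The set is symmetric: if d ∈ A - A then -d ∈ A - A.
Enumerate nonzero differences d = a - a' with a > a' (then include -d):
Positive differences: {1, 3, 4, 5, 6, 7, 8, 9, 10, 12, 13, 16}
Full difference set: {0} ∪ (positive diffs) ∪ (negative diffs).
|A - A| = 1 + 2·12 = 25 (matches direct enumeration: 25).

|A - A| = 25


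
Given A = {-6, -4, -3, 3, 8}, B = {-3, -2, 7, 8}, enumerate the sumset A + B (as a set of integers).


A + B = {a + b : a ∈ A, b ∈ B}.
Enumerate all |A|·|B| = 5·4 = 20 pairs (a, b) and collect distinct sums.
a = -6: -6+-3=-9, -6+-2=-8, -6+7=1, -6+8=2
a = -4: -4+-3=-7, -4+-2=-6, -4+7=3, -4+8=4
a = -3: -3+-3=-6, -3+-2=-5, -3+7=4, -3+8=5
a = 3: 3+-3=0, 3+-2=1, 3+7=10, 3+8=11
a = 8: 8+-3=5, 8+-2=6, 8+7=15, 8+8=16
Collecting distinct sums: A + B = {-9, -8, -7, -6, -5, 0, 1, 2, 3, 4, 5, 6, 10, 11, 15, 16}
|A + B| = 16

A + B = {-9, -8, -7, -6, -5, 0, 1, 2, 3, 4, 5, 6, 10, 11, 15, 16}


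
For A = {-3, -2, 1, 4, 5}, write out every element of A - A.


A - A = {a - a' : a, a' ∈ A}.
Compute a - a' for each ordered pair (a, a'):
a = -3: -3--3=0, -3--2=-1, -3-1=-4, -3-4=-7, -3-5=-8
a = -2: -2--3=1, -2--2=0, -2-1=-3, -2-4=-6, -2-5=-7
a = 1: 1--3=4, 1--2=3, 1-1=0, 1-4=-3, 1-5=-4
a = 4: 4--3=7, 4--2=6, 4-1=3, 4-4=0, 4-5=-1
a = 5: 5--3=8, 5--2=7, 5-1=4, 5-4=1, 5-5=0
Collecting distinct values (and noting 0 appears from a-a):
A - A = {-8, -7, -6, -4, -3, -1, 0, 1, 3, 4, 6, 7, 8}
|A - A| = 13

A - A = {-8, -7, -6, -4, -3, -1, 0, 1, 3, 4, 6, 7, 8}


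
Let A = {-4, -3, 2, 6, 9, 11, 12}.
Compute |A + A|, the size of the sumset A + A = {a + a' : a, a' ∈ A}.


A + A = {a + a' : a, a' ∈ A}; |A| = 7.
General bounds: 2|A| - 1 ≤ |A + A| ≤ |A|(|A|+1)/2, i.e. 13 ≤ |A + A| ≤ 28.
Lower bound 2|A|-1 is attained iff A is an arithmetic progression.
Enumerate sums a + a' for a ≤ a' (symmetric, so this suffices):
a = -4: -4+-4=-8, -4+-3=-7, -4+2=-2, -4+6=2, -4+9=5, -4+11=7, -4+12=8
a = -3: -3+-3=-6, -3+2=-1, -3+6=3, -3+9=6, -3+11=8, -3+12=9
a = 2: 2+2=4, 2+6=8, 2+9=11, 2+11=13, 2+12=14
a = 6: 6+6=12, 6+9=15, 6+11=17, 6+12=18
a = 9: 9+9=18, 9+11=20, 9+12=21
a = 11: 11+11=22, 11+12=23
a = 12: 12+12=24
Distinct sums: {-8, -7, -6, -2, -1, 2, 3, 4, 5, 6, 7, 8, 9, 11, 12, 13, 14, 15, 17, 18, 20, 21, 22, 23, 24}
|A + A| = 25

|A + A| = 25


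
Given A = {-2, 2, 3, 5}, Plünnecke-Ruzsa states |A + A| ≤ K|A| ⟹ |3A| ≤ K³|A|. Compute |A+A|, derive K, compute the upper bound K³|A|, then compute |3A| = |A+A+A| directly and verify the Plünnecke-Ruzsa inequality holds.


|A| = 4.
Step 1: Compute A + A by enumerating all 16 pairs.
A + A = {-4, 0, 1, 3, 4, 5, 6, 7, 8, 10}, so |A + A| = 10.
Step 2: Doubling constant K = |A + A|/|A| = 10/4 = 10/4 ≈ 2.5000.
Step 3: Plünnecke-Ruzsa gives |3A| ≤ K³·|A| = (2.5000)³ · 4 ≈ 62.5000.
Step 4: Compute 3A = A + A + A directly by enumerating all triples (a,b,c) ∈ A³; |3A| = 17.
Step 5: Check 17 ≤ 62.5000? Yes ✓.

K = 10/4, Plünnecke-Ruzsa bound K³|A| ≈ 62.5000, |3A| = 17, inequality holds.


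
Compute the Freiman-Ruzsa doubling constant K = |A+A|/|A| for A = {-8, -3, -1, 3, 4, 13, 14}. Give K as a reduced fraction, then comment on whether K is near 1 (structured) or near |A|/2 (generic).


|A| = 7.
Compute A + A by enumerating all 49 pairs.
A + A = {-16, -11, -9, -6, -5, -4, -2, 0, 1, 2, 3, 5, 6, 7, 8, 10, 11, 12, 13, 16, 17, 18, 26, 27, 28}, so |A + A| = 25.
K = |A + A| / |A| = 25/7 (already in lowest terms) ≈ 3.5714.
Reference: AP of size 7 gives K = 13/7 ≈ 1.8571; a fully generic set of size 7 gives K ≈ 4.0000.

|A| = 7, |A + A| = 25, K = 25/7.


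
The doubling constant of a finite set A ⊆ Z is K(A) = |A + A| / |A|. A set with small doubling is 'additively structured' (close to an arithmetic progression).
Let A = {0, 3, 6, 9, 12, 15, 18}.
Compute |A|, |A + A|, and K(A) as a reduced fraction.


|A| = 7.
Compute A + A by enumerating all 49 pairs.
A + A = {0, 3, 6, 9, 12, 15, 18, 21, 24, 27, 30, 33, 36}, so |A + A| = 13.
K = |A + A| / |A| = 13/7 (already in lowest terms) ≈ 1.8571.
Reference: AP of size 7 gives K = 13/7 ≈ 1.8571; a fully generic set of size 7 gives K ≈ 4.0000.

|A| = 7, |A + A| = 13, K = 13/7.


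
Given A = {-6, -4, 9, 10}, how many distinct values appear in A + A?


A + A = {a + a' : a, a' ∈ A}; |A| = 4.
General bounds: 2|A| - 1 ≤ |A + A| ≤ |A|(|A|+1)/2, i.e. 7 ≤ |A + A| ≤ 10.
Lower bound 2|A|-1 is attained iff A is an arithmetic progression.
Enumerate sums a + a' for a ≤ a' (symmetric, so this suffices):
a = -6: -6+-6=-12, -6+-4=-10, -6+9=3, -6+10=4
a = -4: -4+-4=-8, -4+9=5, -4+10=6
a = 9: 9+9=18, 9+10=19
a = 10: 10+10=20
Distinct sums: {-12, -10, -8, 3, 4, 5, 6, 18, 19, 20}
|A + A| = 10

|A + A| = 10


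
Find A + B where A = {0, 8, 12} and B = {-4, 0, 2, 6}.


A + B = {a + b : a ∈ A, b ∈ B}.
Enumerate all |A|·|B| = 3·4 = 12 pairs (a, b) and collect distinct sums.
a = 0: 0+-4=-4, 0+0=0, 0+2=2, 0+6=6
a = 8: 8+-4=4, 8+0=8, 8+2=10, 8+6=14
a = 12: 12+-4=8, 12+0=12, 12+2=14, 12+6=18
Collecting distinct sums: A + B = {-4, 0, 2, 4, 6, 8, 10, 12, 14, 18}
|A + B| = 10

A + B = {-4, 0, 2, 4, 6, 8, 10, 12, 14, 18}


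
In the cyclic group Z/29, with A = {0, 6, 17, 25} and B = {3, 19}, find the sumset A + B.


Work in Z/29Z: reduce every sum a + b modulo 29.
Enumerate all 8 pairs:
a = 0: 0+3=3, 0+19=19
a = 6: 6+3=9, 6+19=25
a = 17: 17+3=20, 17+19=7
a = 25: 25+3=28, 25+19=15
Distinct residues collected: {3, 7, 9, 15, 19, 20, 25, 28}
|A + B| = 8 (out of 29 total residues).

A + B = {3, 7, 9, 15, 19, 20, 25, 28}


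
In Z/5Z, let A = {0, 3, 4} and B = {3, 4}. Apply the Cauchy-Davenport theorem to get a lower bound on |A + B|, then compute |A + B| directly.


Cauchy-Davenport: |A + B| ≥ min(p, |A| + |B| - 1) for A, B nonempty in Z/pZ.
|A| = 3, |B| = 2, p = 5.
CD lower bound = min(5, 3 + 2 - 1) = min(5, 4) = 4.
Compute A + B mod 5 directly:
a = 0: 0+3=3, 0+4=4
a = 3: 3+3=1, 3+4=2
a = 4: 4+3=2, 4+4=3
A + B = {1, 2, 3, 4}, so |A + B| = 4.
Verify: 4 ≥ 4? Yes ✓.

CD lower bound = 4, actual |A + B| = 4.


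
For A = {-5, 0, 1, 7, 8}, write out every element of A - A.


A - A = {a - a' : a, a' ∈ A}.
Compute a - a' for each ordered pair (a, a'):
a = -5: -5--5=0, -5-0=-5, -5-1=-6, -5-7=-12, -5-8=-13
a = 0: 0--5=5, 0-0=0, 0-1=-1, 0-7=-7, 0-8=-8
a = 1: 1--5=6, 1-0=1, 1-1=0, 1-7=-6, 1-8=-7
a = 7: 7--5=12, 7-0=7, 7-1=6, 7-7=0, 7-8=-1
a = 8: 8--5=13, 8-0=8, 8-1=7, 8-7=1, 8-8=0
Collecting distinct values (and noting 0 appears from a-a):
A - A = {-13, -12, -8, -7, -6, -5, -1, 0, 1, 5, 6, 7, 8, 12, 13}
|A - A| = 15

A - A = {-13, -12, -8, -7, -6, -5, -1, 0, 1, 5, 6, 7, 8, 12, 13}


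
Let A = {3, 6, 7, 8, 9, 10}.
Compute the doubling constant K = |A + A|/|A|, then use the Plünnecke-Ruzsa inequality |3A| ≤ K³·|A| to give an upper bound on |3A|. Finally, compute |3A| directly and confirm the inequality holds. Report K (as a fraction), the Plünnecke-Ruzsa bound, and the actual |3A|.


|A| = 6.
Step 1: Compute A + A by enumerating all 36 pairs.
A + A = {6, 9, 10, 11, 12, 13, 14, 15, 16, 17, 18, 19, 20}, so |A + A| = 13.
Step 2: Doubling constant K = |A + A|/|A| = 13/6 = 13/6 ≈ 2.1667.
Step 3: Plünnecke-Ruzsa gives |3A| ≤ K³·|A| = (2.1667)³ · 6 ≈ 61.0278.
Step 4: Compute 3A = A + A + A directly by enumerating all triples (a,b,c) ∈ A³; |3A| = 20.
Step 5: Check 20 ≤ 61.0278? Yes ✓.

K = 13/6, Plünnecke-Ruzsa bound K³|A| ≈ 61.0278, |3A| = 20, inequality holds.


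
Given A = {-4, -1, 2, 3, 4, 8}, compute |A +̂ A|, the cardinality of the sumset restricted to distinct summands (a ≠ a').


Restricted sumset: A +̂ A = {a + a' : a ∈ A, a' ∈ A, a ≠ a'}.
Equivalently, take A + A and drop any sum 2a that is achievable ONLY as a + a for a ∈ A (i.e. sums representable only with equal summands).
Enumerate pairs (a, a') with a < a' (symmetric, so each unordered pair gives one sum; this covers all a ≠ a'):
  -4 + -1 = -5
  -4 + 2 = -2
  -4 + 3 = -1
  -4 + 4 = 0
  -4 + 8 = 4
  -1 + 2 = 1
  -1 + 3 = 2
  -1 + 4 = 3
  -1 + 8 = 7
  2 + 3 = 5
  2 + 4 = 6
  2 + 8 = 10
  3 + 4 = 7
  3 + 8 = 11
  4 + 8 = 12
Collected distinct sums: {-5, -2, -1, 0, 1, 2, 3, 4, 5, 6, 7, 10, 11, 12}
|A +̂ A| = 14
(Reference bound: |A +̂ A| ≥ 2|A| - 3 for |A| ≥ 2, with |A| = 6 giving ≥ 9.)

|A +̂ A| = 14


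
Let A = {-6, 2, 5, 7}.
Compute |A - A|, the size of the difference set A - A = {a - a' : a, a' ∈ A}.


A - A = {a - a' : a, a' ∈ A}; |A| = 4.
Bounds: 2|A|-1 ≤ |A - A| ≤ |A|² - |A| + 1, i.e. 7 ≤ |A - A| ≤ 13.
Note: 0 ∈ A - A always (from a - a). The set is symmetric: if d ∈ A - A then -d ∈ A - A.
Enumerate nonzero differences d = a - a' with a > a' (then include -d):
Positive differences: {2, 3, 5, 8, 11, 13}
Full difference set: {0} ∪ (positive diffs) ∪ (negative diffs).
|A - A| = 1 + 2·6 = 13 (matches direct enumeration: 13).

|A - A| = 13


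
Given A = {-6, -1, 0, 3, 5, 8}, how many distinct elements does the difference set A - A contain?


A - A = {a - a' : a, a' ∈ A}; |A| = 6.
Bounds: 2|A|-1 ≤ |A - A| ≤ |A|² - |A| + 1, i.e. 11 ≤ |A - A| ≤ 31.
Note: 0 ∈ A - A always (from a - a). The set is symmetric: if d ∈ A - A then -d ∈ A - A.
Enumerate nonzero differences d = a - a' with a > a' (then include -d):
Positive differences: {1, 2, 3, 4, 5, 6, 8, 9, 11, 14}
Full difference set: {0} ∪ (positive diffs) ∪ (negative diffs).
|A - A| = 1 + 2·10 = 21 (matches direct enumeration: 21).

|A - A| = 21


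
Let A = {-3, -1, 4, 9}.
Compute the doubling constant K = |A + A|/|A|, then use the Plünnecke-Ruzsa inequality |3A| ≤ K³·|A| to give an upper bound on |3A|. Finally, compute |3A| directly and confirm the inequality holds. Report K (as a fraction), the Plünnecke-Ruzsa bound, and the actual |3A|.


|A| = 4.
Step 1: Compute A + A by enumerating all 16 pairs.
A + A = {-6, -4, -2, 1, 3, 6, 8, 13, 18}, so |A + A| = 9.
Step 2: Doubling constant K = |A + A|/|A| = 9/4 = 9/4 ≈ 2.2500.
Step 3: Plünnecke-Ruzsa gives |3A| ≤ K³·|A| = (2.2500)³ · 4 ≈ 45.5625.
Step 4: Compute 3A = A + A + A directly by enumerating all triples (a,b,c) ∈ A³; |3A| = 16.
Step 5: Check 16 ≤ 45.5625? Yes ✓.

K = 9/4, Plünnecke-Ruzsa bound K³|A| ≈ 45.5625, |3A| = 16, inequality holds.


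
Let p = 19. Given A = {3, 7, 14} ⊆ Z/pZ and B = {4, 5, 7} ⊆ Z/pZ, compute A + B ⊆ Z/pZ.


Work in Z/19Z: reduce every sum a + b modulo 19.
Enumerate all 9 pairs:
a = 3: 3+4=7, 3+5=8, 3+7=10
a = 7: 7+4=11, 7+5=12, 7+7=14
a = 14: 14+4=18, 14+5=0, 14+7=2
Distinct residues collected: {0, 2, 7, 8, 10, 11, 12, 14, 18}
|A + B| = 9 (out of 19 total residues).

A + B = {0, 2, 7, 8, 10, 11, 12, 14, 18}


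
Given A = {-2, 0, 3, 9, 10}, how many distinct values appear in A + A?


A + A = {a + a' : a, a' ∈ A}; |A| = 5.
General bounds: 2|A| - 1 ≤ |A + A| ≤ |A|(|A|+1)/2, i.e. 9 ≤ |A + A| ≤ 15.
Lower bound 2|A|-1 is attained iff A is an arithmetic progression.
Enumerate sums a + a' for a ≤ a' (symmetric, so this suffices):
a = -2: -2+-2=-4, -2+0=-2, -2+3=1, -2+9=7, -2+10=8
a = 0: 0+0=0, 0+3=3, 0+9=9, 0+10=10
a = 3: 3+3=6, 3+9=12, 3+10=13
a = 9: 9+9=18, 9+10=19
a = 10: 10+10=20
Distinct sums: {-4, -2, 0, 1, 3, 6, 7, 8, 9, 10, 12, 13, 18, 19, 20}
|A + A| = 15

|A + A| = 15


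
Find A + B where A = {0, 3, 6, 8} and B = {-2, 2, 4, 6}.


A + B = {a + b : a ∈ A, b ∈ B}.
Enumerate all |A|·|B| = 4·4 = 16 pairs (a, b) and collect distinct sums.
a = 0: 0+-2=-2, 0+2=2, 0+4=4, 0+6=6
a = 3: 3+-2=1, 3+2=5, 3+4=7, 3+6=9
a = 6: 6+-2=4, 6+2=8, 6+4=10, 6+6=12
a = 8: 8+-2=6, 8+2=10, 8+4=12, 8+6=14
Collecting distinct sums: A + B = {-2, 1, 2, 4, 5, 6, 7, 8, 9, 10, 12, 14}
|A + B| = 12

A + B = {-2, 1, 2, 4, 5, 6, 7, 8, 9, 10, 12, 14}


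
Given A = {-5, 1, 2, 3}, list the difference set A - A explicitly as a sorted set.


A - A = {a - a' : a, a' ∈ A}.
Compute a - a' for each ordered pair (a, a'):
a = -5: -5--5=0, -5-1=-6, -5-2=-7, -5-3=-8
a = 1: 1--5=6, 1-1=0, 1-2=-1, 1-3=-2
a = 2: 2--5=7, 2-1=1, 2-2=0, 2-3=-1
a = 3: 3--5=8, 3-1=2, 3-2=1, 3-3=0
Collecting distinct values (and noting 0 appears from a-a):
A - A = {-8, -7, -6, -2, -1, 0, 1, 2, 6, 7, 8}
|A - A| = 11

A - A = {-8, -7, -6, -2, -1, 0, 1, 2, 6, 7, 8}
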